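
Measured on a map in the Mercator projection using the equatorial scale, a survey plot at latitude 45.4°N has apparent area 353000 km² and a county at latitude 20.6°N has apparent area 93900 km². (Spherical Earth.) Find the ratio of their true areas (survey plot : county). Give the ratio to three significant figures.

Since Mercator area scale is 1/cos²φ, the true area equals the apparent area multiplied by cos²φ.
True area of survey plot: 353000 × cos²(45.4°) = 353000 × 0.4930 = 174000 km².
True area of county: 93900 × cos²(20.6°) = 93900 × 0.8762 = 82280 km².
Ratio = 174000 / 82280 ≈ 2.12.

2.12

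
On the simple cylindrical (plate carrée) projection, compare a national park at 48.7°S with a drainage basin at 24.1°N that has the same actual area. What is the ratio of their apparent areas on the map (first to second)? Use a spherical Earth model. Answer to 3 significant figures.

1.38

For the equirectangular projection with φ₀ = 0 (plate carrée), h = 1 along meridians and k = sec φ along parallels.
Areal scale at 48.7°: h·k = 1.000 × 1.515 = 1.515.
Areal scale at 24.1°: h·k = 1.000 × 1.095 = 1.095.
Ratio = 1.515/1.095 ≈ 1.38.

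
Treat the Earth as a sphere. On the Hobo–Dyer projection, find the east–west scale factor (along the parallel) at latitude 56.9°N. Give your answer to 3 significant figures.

Hobo–Dyer is a cylindrical equal-area projection with standard parallels at ±37.5°. A cylindrical equal-area projection with standard parallel φ₀ has meridian scale h = cos φ / cos φ₀ and parallel scale k = cos φ₀ / cos φ (so areas are preserved, h·k = 1).
k = cos 37.5° / cos 56.9° = 0.7934/0.5461 = 1.453.

1.45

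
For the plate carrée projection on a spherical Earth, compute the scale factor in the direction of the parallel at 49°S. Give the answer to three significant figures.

1.52

In the plate carrée (x = Rλ, y = Rφ), meridians are true-scale (h = 1) and parallels are stretched by k = sec φ.
k = 1/cos 49° = 1/0.6561 = 1.524.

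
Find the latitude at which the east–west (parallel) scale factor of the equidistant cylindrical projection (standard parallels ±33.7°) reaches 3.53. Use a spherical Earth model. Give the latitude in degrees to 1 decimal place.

76.4°

In the equirectangular projection with standard parallel φ₀ = 33.7° (x = Rλ cos φ₀, y = Rφ), meridians are true-scale (h = 1) and the parallel scale is k = cos φ₀ / cos φ.
k = cos φ₀ / cos φ = 3.53  ⇒  cos φ = cos 33.7° / 3.53 = 0.2357.
φ = arccos(0.2357) ≈ 76.4°.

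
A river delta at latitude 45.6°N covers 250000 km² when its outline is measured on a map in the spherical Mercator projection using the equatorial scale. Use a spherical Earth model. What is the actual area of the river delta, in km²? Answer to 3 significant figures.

122000 km²

Mercator is conformal, so the point scale is isotropic: h = k = sec φ = 1/cos φ.
Areal scale = k² = sec²φ = 1/cos²(45.6°) = 1/0.6997² = 2.043.
True area = apparent / (areal scale) = 250000 / 2.043 ≈ 122000 km².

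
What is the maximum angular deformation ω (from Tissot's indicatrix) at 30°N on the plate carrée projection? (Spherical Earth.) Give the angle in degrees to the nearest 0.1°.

Plate carrée maps x = Rλ, y = Rφ. The meridian scale is h = 1 and the parallel scale is k = 1/cos φ = sec φ.
At 30°: h = 1.000, k = 1.155; principal scales a = 1.155, b = 1.000.
sin(ω/2) = (a − b)/(a + b) = 0.1547/2.155 = 0.07180, so ω = 2 arcsin(0.07180) ≈ 8.2°.

8.2°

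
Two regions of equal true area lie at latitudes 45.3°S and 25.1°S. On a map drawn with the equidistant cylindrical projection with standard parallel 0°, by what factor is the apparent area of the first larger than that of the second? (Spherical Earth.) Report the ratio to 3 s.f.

1.29

For the equirectangular projection with φ₀ = 0 (plate carrée), h = 1 along meridians and k = sec φ along parallels.
Areal scale at 45.3°: h·k = 1.000 × 1.422 = 1.422.
Areal scale at 25.1°: h·k = 1.000 × 1.104 = 1.104.
Ratio = 1.422/1.104 ≈ 1.29.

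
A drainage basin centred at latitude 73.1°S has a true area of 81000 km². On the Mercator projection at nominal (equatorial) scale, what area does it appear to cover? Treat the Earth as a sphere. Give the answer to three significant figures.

The Mercator projection is conformal; its linear scale factor is the same in every direction and equals sec φ = 1/cos φ.
Areal scale = k² = sec²φ = 1/cos²(73.1°) = 1/0.2907² = 11.83.
Apparent area = 81000 × 11.83 ≈ 958000 km².

958000 km²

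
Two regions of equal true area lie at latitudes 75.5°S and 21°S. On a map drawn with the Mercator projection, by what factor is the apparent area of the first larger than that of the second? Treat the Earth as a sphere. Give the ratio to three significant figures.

On Mercator, area is exaggerated by sec²φ = 1/cos²φ.
At 75.5°: sec²(75.5°) = 1/0.2504² = 15.95.
At 21°: sec²(21°) = 1/0.9336² = 1.147.
Ratio = 15.95/1.147 = cos²(21°)/cos²(75.5°) ≈ 13.9.

13.9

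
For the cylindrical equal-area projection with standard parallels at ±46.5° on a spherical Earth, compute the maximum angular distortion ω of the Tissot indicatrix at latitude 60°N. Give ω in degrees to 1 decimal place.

For cylindrical equal-area with standard parallel φ₀, h = cos φ / cos φ₀ and k = cos φ₀ / cos φ, so h·k = 1.
At 60°: h = 0.7264, k = 1.377; principal scales a = 1.377, b = 0.7264.
sin(ω/2) = (a − b)/(a + b) = 0.6503/2.103 = 0.3092, so ω = 2 arcsin(0.3092) ≈ 36.0°.

36.0°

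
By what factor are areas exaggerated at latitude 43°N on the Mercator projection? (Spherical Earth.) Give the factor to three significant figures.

1.87

Mercator is conformal, so the point scale is isotropic: h = k = sec φ = 1/cos φ.
Areal scale = k² = sec²φ = 1/cos²(43°) = 1/0.7314² = 1.870.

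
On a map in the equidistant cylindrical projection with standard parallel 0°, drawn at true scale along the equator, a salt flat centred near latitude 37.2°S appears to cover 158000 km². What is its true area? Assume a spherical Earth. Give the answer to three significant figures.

126000 km²

In the plate carrée (x = Rλ, y = Rφ), meridians are true-scale (h = 1) and parallels are stretched by k = sec φ.
Areal scale = h·k = 1 × sec φ; at 37.2°, h = 1.000, k = 1.255, so h·k = 1.255.
True area = apparent / (areal scale) = 158000 / 1.255 ≈ 126000 km².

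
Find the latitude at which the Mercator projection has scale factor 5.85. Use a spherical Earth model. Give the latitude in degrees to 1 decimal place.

Mercator scale is k = sec φ = 1/cos φ.
1/cos φ = 5.85  ⇒  cos φ = 0.1709  ⇒  φ = arccos(0.1709) ≈ 80.2°.

80.2°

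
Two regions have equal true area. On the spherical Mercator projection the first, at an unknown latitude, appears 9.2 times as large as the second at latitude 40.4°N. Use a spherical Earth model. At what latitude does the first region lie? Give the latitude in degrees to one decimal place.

On Mercator, (apparent₁)/(apparent₂) = sec²φ₁ / sec²φ₂ when true areas are equal.
cos²φ₂ / cos²φ₁ = 9.2  ⇒  cos φ₁ = cos 40.4° / √9.2 = 0.7615/3.033 = 0.2511.
φ₁ = arccos(0.2511) ≈ 75.5°.

75.5°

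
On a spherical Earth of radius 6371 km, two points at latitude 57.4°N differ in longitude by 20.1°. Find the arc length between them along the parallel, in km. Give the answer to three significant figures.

1200 km

Arc length along a parallel = R cos φ · Δλ (with Δλ in radians).
= 6371 × cos 57.4° × (20.1° × π/180) = 6371 × 0.5388 × 0.3508 ≈ 1200 km.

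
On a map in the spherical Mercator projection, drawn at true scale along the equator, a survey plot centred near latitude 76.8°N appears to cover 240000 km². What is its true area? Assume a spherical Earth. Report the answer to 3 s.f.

12500 km²

For Mercator, h = k = sec φ (a conformal cylindrical projection has a single point scale, 1/cos φ).
Areal scale = k² = sec²φ = 1/cos²(76.8°) = 1/0.2284² = 19.18.
True area = apparent / (areal scale) = 240000 / 19.18 ≈ 12500 km².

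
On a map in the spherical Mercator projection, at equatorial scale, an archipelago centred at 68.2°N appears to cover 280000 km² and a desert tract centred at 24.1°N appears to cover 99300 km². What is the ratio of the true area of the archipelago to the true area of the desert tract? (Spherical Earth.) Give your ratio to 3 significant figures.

0.467

On Mercator the areal scale is sec²φ, so true area = apparent × cos²φ.
True area of archipelago: 280000 × cos²(68.2°) = 280000 × 0.1379 = 38620 km².
True area of desert tract: 99300 × cos²(24.1°) = 99300 × 0.8333 = 82740 km².
Ratio = 38620 / 82740 ≈ 0.467.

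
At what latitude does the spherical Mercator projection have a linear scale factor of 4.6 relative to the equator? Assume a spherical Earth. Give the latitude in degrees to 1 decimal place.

77.4°

Mercator scale is k = sec φ = 1/cos φ.
1/cos φ = 4.6  ⇒  cos φ = 0.2174  ⇒  φ = arccos(0.2174) ≈ 77.4°.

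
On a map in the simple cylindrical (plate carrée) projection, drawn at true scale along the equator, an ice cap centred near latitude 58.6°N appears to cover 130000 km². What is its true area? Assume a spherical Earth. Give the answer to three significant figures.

67700 km²

For the equirectangular projection with φ₀ = 0 (plate carrée), h = 1 along meridians and k = sec φ along parallels.
Areal scale = h·k = 1 × sec φ; at 58.6°, h = 1.000, k = 1.919, so h·k = 1.919.
True area = apparent / (areal scale) = 130000 / 1.919 ≈ 67700 km².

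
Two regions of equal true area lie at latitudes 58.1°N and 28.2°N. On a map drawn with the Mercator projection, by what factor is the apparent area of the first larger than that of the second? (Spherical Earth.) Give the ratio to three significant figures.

2.78

On Mercator, area is exaggerated by sec²φ = 1/cos²φ.
At 58.1°: sec²(58.1°) = 1/0.5284² = 3.581.
At 28.2°: sec²(28.2°) = 1/0.8813² = 1.288.
Ratio = 3.581/1.288 = cos²(28.2°)/cos²(58.1°) ≈ 2.78.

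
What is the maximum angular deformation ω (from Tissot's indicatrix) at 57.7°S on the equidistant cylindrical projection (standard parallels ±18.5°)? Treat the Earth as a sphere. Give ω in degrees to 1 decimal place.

32.4°

With standard parallel φ₀ = 18.5°, the equirectangular projection gives x = Rλ cos φ₀, y = Rφ, so h = 1 and k = cos 18.5° / cos φ.
At 57.7°: h = 1.000, k = 1.775; principal scales a = 1.775, b = 1.000.
sin(ω/2) = (a − b)/(a + b) = 0.7747/2.775 = 0.2792, so ω = 2 arcsin(0.2792) ≈ 32.4°.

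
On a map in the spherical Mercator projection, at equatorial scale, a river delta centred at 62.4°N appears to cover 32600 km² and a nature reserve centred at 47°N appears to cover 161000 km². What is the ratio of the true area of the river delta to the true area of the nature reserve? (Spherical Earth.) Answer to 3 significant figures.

Mercator's areal exaggeration is sec²φ; hence true area = (apparent area) · cos²φ.
True area of river delta: 32600 × cos²(62.4°) = 32600 × 0.2146 = 6997 km².
True area of nature reserve: 161000 × cos²(47°) = 161000 × 0.4651 = 74880 km².
Ratio = 6997 / 74880 ≈ 0.0934.

0.0934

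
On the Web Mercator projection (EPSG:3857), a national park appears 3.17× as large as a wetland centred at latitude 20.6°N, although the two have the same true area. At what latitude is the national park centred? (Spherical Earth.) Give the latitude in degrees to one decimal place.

For equal true areas on Mercator, apparent areas scale as sec²φ, so the ratio is cos²φ₂ / cos²φ₁.
cos²φ₂ / cos²φ₁ = 3.17  ⇒  cos φ₁ = cos 20.6° / √3.17 = 0.9361/1.780 = 0.5257.
φ₁ = arccos(0.5257) ≈ 58.3°.

58.3°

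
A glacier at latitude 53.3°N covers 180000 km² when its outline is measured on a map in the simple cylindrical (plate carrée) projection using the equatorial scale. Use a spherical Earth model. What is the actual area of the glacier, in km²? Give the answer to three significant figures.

108000 km²

In the plate carrée (x = Rλ, y = Rφ), meridians are true-scale (h = 1) and parallels are stretched by k = sec φ.
Areal scale = h·k = 1 × sec φ; at 53.3°, h = 1.000, k = 1.673, so h·k = 1.673.
True area = apparent / (areal scale) = 180000 / 1.673 ≈ 108000 km².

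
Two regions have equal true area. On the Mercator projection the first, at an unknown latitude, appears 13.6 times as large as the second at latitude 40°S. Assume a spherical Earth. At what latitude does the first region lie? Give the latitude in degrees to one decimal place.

78.0°

Mercator areal scale is sec²φ, so apparent-area ratio = sec²φ₁ / sec²φ₂ = cos²φ₂ / cos²φ₁.
cos²φ₂ / cos²φ₁ = 13.6  ⇒  cos φ₁ = cos 40° / √13.6 = 0.7660/3.688 = 0.2077.
φ₁ = arccos(0.2077) ≈ 78.0°.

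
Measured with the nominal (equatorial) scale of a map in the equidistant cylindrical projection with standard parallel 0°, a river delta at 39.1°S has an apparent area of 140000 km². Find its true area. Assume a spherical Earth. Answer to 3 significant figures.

In the plate carrée (x = Rλ, y = Rφ), meridians are true-scale (h = 1) and parallels are stretched by k = sec φ.
Areal scale = h·k = 1 × sec φ; at 39.1°, h = 1.000, k = 1.289, so h·k = 1.289.
True area = apparent / (areal scale) = 140000 / 1.289 ≈ 109000 km².

109000 km²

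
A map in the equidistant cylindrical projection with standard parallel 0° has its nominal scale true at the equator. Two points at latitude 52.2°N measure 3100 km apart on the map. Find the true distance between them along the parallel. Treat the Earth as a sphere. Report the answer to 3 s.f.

1900 km

In the plate carrée (x = Rλ, y = Rφ), meridians are true-scale (h = 1) and parallels are stretched by k = sec φ.
Along the parallel at 52.2°, map distances are exaggerated by k = sec 52.2° = 1.632.
True distance = 3100 / 1.632 = 3100 × cos 52.2° ≈ 1900 km.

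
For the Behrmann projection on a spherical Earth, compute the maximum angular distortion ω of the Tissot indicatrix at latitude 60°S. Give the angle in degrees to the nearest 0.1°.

60.0°

The Behrmann projection is cylindrical equal-area with φ₀ = 30°. For cylindrical equal-area with standard parallel φ₀, h = cos φ / cos φ₀ and k = cos φ₀ / cos φ, so h·k = 1.
At 60°: h = 0.5774, k = 1.732; principal scales a = 1.732, b = 0.5774.
sin(ω/2) = (a − b)/(a + b) = 1.155/2.309 = 0.5000, so ω = 2 arcsin(0.5000) ≈ 60.0°.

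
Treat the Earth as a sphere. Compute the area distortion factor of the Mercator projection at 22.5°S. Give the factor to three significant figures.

1.17

Mercator is conformal, so the point scale is isotropic: h = k = sec φ = 1/cos φ.
Areal scale = k² = sec²φ = 1/cos²(22.5°) = 1/0.9239² = 1.172.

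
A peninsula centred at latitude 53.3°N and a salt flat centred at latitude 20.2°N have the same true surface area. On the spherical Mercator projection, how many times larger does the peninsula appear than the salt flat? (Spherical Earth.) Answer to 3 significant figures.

On Mercator, area is exaggerated by sec²φ = 1/cos²φ.
At 53.3°: sec²(53.3°) = 1/0.5976² = 2.800.
At 20.2°: sec²(20.2°) = 1/0.9385² = 1.135.
Ratio = 2.800/1.135 = cos²(20.2°)/cos²(53.3°) ≈ 2.47.

2.47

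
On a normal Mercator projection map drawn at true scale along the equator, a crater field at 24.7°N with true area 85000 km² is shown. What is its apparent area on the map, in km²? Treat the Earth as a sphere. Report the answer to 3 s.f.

103000 km²

For Mercator, h = k = sec φ (a conformal cylindrical projection has a single point scale, 1/cos φ).
Areal scale = k² = sec²φ = 1/cos²(24.7°) = 1/0.9085² = 1.212.
Apparent area = 85000 × 1.212 ≈ 103000 km².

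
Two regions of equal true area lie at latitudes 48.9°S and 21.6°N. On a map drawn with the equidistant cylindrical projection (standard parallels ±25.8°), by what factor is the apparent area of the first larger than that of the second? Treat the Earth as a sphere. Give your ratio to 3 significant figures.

In the equirectangular projection with standard parallel φ₀ = 25.8° (x = Rλ cos φ₀, y = Rφ), meridians are true-scale (h = 1) and the parallel scale is k = cos φ₀ / cos φ.
Areal scale at 48.9°: h·k = 1.000 × 1.370 = 1.370.
Areal scale at 21.6°: h·k = 1.000 × 0.9683 = 0.9683.
Ratio = 1.370/0.9683 ≈ 1.41.

1.41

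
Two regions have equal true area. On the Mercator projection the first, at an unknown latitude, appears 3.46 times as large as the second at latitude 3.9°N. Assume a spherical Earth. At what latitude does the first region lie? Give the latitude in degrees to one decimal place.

57.6°

Mercator areal scale is sec²φ, so apparent-area ratio = sec²φ₁ / sec²φ₂ = cos²φ₂ / cos²φ₁.
cos²φ₂ / cos²φ₁ = 3.46  ⇒  cos φ₁ = cos 3.9° / √3.46 = 0.9977/1.860 = 0.5364.
φ₁ = arccos(0.5364) ≈ 57.6°.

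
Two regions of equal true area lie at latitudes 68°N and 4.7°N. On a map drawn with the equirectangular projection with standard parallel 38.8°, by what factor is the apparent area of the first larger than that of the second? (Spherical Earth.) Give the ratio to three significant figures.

2.66

In the equirectangular projection with standard parallel φ₀ = 38.8° (x = Rλ cos φ₀, y = Rφ), meridians are true-scale (h = 1) and the parallel scale is k = cos φ₀ / cos φ.
Areal scale at 68°: h·k = 1.000 × 2.080 = 2.080.
Areal scale at 4.7°: h·k = 1.000 × 0.7820 = 0.7820.
Ratio = 2.080/0.7820 ≈ 2.66.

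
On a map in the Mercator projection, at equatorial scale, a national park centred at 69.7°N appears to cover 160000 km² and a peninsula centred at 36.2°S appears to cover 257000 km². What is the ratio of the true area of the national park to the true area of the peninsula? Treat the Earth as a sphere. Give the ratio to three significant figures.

Mercator's areal exaggeration is sec²φ; hence true area = (apparent area) · cos²φ.
True area of national park: 160000 × cos²(69.7°) = 160000 × 0.1204 = 19260 km².
True area of peninsula: 257000 × cos²(36.2°) = 257000 × 0.6512 = 167400 km².
Ratio = 19260 / 167400 ≈ 0.115.

0.115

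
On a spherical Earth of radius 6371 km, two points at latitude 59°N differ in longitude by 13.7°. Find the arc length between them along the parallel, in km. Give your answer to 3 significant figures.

785 km

Arc length along a parallel = R cos φ · Δλ (with Δλ in radians).
= 6371 × cos 59° × (13.7° × π/180) = 6371 × 0.5150 × 0.2391 ≈ 785 km.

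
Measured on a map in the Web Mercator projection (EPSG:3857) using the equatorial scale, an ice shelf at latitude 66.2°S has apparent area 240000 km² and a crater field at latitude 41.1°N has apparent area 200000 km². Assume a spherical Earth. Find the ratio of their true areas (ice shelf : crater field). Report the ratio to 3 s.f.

On Mercator the areal scale is sec²φ, so true area = apparent × cos²φ.
True area of ice shelf: 240000 × cos²(66.2°) = 240000 × 0.1628 = 39080 km².
True area of crater field: 200000 × cos²(41.1°) = 200000 × 0.5679 = 113600 km².
Ratio = 39080 / 113600 ≈ 0.344.

0.344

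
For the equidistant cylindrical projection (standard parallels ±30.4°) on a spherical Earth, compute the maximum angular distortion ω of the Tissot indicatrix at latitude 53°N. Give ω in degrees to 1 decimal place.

20.5°

The equidistant cylindrical projection with φ₀ = 30.4° has h = 1 (meridians true) and k = cos φ₀ / cos φ along parallels.
At 53°: h = 1.000, k = 1.433; principal scales a = 1.433, b = 1.000.
sin(ω/2) = (a − b)/(a + b) = 0.4332/2.433 = 0.1780, so ω = 2 arcsin(0.1780) ≈ 20.5°.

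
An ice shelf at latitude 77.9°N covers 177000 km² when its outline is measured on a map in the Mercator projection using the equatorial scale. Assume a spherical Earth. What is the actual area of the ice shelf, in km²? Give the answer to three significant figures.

The Mercator projection is conformal; its linear scale factor is the same in every direction and equals sec φ = 1/cos φ.
Areal scale = k² = sec²φ = 1/cos²(77.9°) = 1/0.2096² = 22.76.
True area = apparent / (areal scale) = 177000 / 22.76 ≈ 7780 km².

7780 km²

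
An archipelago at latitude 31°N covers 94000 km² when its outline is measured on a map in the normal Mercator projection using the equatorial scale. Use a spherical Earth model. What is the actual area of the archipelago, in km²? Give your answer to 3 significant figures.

Mercator is conformal, so the point scale is isotropic: h = k = sec φ = 1/cos φ.
Areal scale = k² = sec²φ = 1/cos²(31°) = 1/0.8572² = 1.361.
True area = apparent / (areal scale) = 94000 / 1.361 ≈ 69100 km².

69100 km²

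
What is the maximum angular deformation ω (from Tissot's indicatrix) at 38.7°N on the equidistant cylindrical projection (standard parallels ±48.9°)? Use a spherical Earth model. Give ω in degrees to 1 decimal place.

9.8°

In the equirectangular projection with standard parallel φ₀ = 48.9° (x = Rλ cos φ₀, y = Rφ), meridians are true-scale (h = 1) and the parallel scale is k = cos φ₀ / cos φ.
At 38.7°: h = 1.000, k = 0.8423; principal scales a = 1.000, b = 0.8423.
sin(ω/2) = (a − b)/(a + b) = 0.1577/1.842 = 0.08559, so ω = 2 arcsin(0.08559) ≈ 9.8°.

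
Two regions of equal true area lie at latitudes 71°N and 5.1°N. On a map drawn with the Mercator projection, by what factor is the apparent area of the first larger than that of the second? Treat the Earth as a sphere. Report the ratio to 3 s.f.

9.36

Mercator areal scale is sec²φ.
At 71°: sec²(71°) = 1/0.3256² = 9.434.
At 5.1°: sec²(5.1°) = 1/0.9960² = 1.008.
Ratio = 9.434/1.008 = cos²(5.1°)/cos²(71°) ≈ 9.36.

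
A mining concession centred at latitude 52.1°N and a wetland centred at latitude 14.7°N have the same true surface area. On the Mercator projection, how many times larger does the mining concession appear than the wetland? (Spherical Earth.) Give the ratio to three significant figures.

2.48

On Mercator, area is exaggerated by sec²φ = 1/cos²φ.
At 52.1°: sec²(52.1°) = 1/0.6143² = 2.650.
At 14.7°: sec²(14.7°) = 1/0.9673² = 1.069.
Ratio = 2.650/1.069 = cos²(14.7°)/cos²(52.1°) ≈ 2.48.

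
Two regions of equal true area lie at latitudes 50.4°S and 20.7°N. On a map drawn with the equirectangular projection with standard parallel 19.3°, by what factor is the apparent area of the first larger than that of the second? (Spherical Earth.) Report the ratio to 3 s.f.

1.47

The equidistant cylindrical projection with φ₀ = 19.3° has h = 1 (meridians true) and k = cos φ₀ / cos φ along parallels.
Areal scale at 50.4°: h·k = 1.000 × 1.481 = 1.481.
Areal scale at 20.7°: h·k = 1.000 × 1.009 = 1.009.
Ratio = 1.481/1.009 ≈ 1.47.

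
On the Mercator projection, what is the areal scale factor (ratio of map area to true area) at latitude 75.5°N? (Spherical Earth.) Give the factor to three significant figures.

For Mercator, h = k = sec φ (a conformal cylindrical projection has a single point scale, 1/cos φ).
Areal scale = k² = sec²φ = 1/cos²(75.5°) = 1/0.2504² = 15.95.

16.0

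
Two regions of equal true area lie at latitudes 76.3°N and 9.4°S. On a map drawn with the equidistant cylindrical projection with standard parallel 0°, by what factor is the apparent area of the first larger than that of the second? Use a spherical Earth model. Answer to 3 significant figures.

4.17

In the plate carrée (x = Rλ, y = Rφ), meridians are true-scale (h = 1) and parallels are stretched by k = sec φ.
Areal scale at 76.3°: h·k = 1.000 × 4.222 = 4.222.
Areal scale at 9.4°: h·k = 1.000 × 1.014 = 1.014.
Ratio = 4.222/1.014 ≈ 4.17.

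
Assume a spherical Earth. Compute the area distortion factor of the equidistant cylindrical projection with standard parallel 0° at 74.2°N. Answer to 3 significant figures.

3.67

For the equirectangular projection with φ₀ = 0 (plate carrée), h = 1 along meridians and k = sec φ along parallels.
Areal scale = h·k = 1 × sec φ; at 74.2°, h = 1.000, k = 3.673, so h·k = 3.673.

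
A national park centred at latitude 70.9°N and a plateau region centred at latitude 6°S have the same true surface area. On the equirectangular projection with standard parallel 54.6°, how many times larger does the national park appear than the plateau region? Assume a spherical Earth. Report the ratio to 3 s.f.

With standard parallel φ₀ = 54.6°, the equirectangular projection gives x = Rλ cos φ₀, y = Rφ, so h = 1 and k = cos 54.6° / cos φ.
Areal scale at 70.9°: h·k = 1.000 × 1.770 = 1.770.
Areal scale at 6°: h·k = 1.000 × 0.5825 = 0.5825.
Ratio = 1.770/0.5825 ≈ 3.04.

3.04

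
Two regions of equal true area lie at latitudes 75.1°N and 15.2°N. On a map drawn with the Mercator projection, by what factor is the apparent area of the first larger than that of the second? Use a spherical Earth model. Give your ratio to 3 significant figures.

14.1

On Mercator, area is exaggerated by sec²φ = 1/cos²φ.
At 75.1°: sec²(75.1°) = 1/0.2571² = 15.12.
At 15.2°: sec²(15.2°) = 1/0.9650² = 1.074.
Ratio = 15.12/1.074 = cos²(15.2°)/cos²(75.1°) ≈ 14.1.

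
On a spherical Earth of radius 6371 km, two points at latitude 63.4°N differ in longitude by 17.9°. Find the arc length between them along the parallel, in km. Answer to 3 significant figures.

Arc length along a parallel = R cos φ · Δλ (with Δλ in radians).
= 6371 × cos 63.4° × (17.9° × π/180) = 6371 × 0.4478 × 0.3124 ≈ 891 km.

891 km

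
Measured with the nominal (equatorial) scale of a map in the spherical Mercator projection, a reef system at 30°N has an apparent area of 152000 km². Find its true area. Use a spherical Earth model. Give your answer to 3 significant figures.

Mercator is conformal, so the point scale is isotropic: h = k = sec φ = 1/cos φ.
Areal scale = k² = sec²φ = 1/cos²(30°) = 1/0.8660² = 1.333.
True area = apparent / (areal scale) = 152000 / 1.333 ≈ 114000 km².

114000 km²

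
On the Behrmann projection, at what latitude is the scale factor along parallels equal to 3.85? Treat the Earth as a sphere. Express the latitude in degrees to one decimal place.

77.0°

The Behrmann projection is cylindrical equal-area with φ₀ = 30°. For cylindrical equal-area with standard parallel φ₀, h = cos φ / cos φ₀ and k = cos φ₀ / cos φ, so h·k = 1.
k = cos φ₀ / cos φ = 3.85  ⇒  cos φ = cos 30° / 3.85 = 0.2249.
φ = arccos(0.2249) ≈ 77.0°.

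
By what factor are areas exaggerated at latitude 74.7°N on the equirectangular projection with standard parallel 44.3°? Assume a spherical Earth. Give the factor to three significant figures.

2.71

The equidistant cylindrical projection with φ₀ = 44.3° has h = 1 (meridians true) and k = cos φ₀ / cos φ along parallels.
Areal scale = h·k = 1 × cos φ₀ / cos φ; at 74.7°, h = 1.000, k = 2.712, so h·k = 2.712.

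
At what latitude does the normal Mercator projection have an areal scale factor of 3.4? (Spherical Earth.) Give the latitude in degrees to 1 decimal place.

Mercator areal scale is sec²φ.
sec²φ = 3.4  ⇒  cos²φ = 0.2941  ⇒  cos φ = 0.5423.
φ = arccos(0.5423) ≈ 57.2°.

57.2°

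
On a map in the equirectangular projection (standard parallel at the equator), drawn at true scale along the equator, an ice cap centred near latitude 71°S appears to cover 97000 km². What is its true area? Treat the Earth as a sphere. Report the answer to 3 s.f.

31600 km²

In the plate carrée (x = Rλ, y = Rφ), meridians are true-scale (h = 1) and parallels are stretched by k = sec φ.
Areal scale = h·k = 1 × sec φ; at 71°, h = 1.000, k = 3.072, so h·k = 3.072.
True area = apparent / (areal scale) = 97000 / 3.072 ≈ 31600 km².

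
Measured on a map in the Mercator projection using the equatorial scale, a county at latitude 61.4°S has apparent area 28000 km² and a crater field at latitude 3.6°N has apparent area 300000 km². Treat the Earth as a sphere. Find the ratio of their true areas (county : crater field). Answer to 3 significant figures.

Since Mercator area scale is 1/cos²φ, the true area equals the apparent area multiplied by cos²φ.
True area of county: 28000 × cos²(61.4°) = 28000 × 0.2291 = 6416 km².
True area of crater field: 300000 × cos²(3.6°) = 300000 × 0.9961 = 298800 km².
Ratio = 6416 / 298800 ≈ 0.0215.

0.0215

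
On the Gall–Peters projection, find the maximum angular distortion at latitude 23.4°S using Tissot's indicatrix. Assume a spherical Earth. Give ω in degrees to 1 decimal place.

The Gall–Peters projection is cylindrical equal-area with φ₀ = 45°. Cylindrical equal-area (φ₀ = 45°): h = cos φ / cos 45° along meridians, k = cos 45° / cos φ along parallels; h·k = 1.
At 23.4°: h = 1.298, k = 0.7705; principal scales a = 1.298, b = 0.7705.
sin(ω/2) = (a − b)/(a + b) = 0.5274/2.068 = 0.2550, so ω = 2 arcsin(0.2550) ≈ 29.5°.

29.5°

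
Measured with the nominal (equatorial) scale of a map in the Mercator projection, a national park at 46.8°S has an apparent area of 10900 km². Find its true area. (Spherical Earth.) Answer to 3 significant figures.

For Mercator, h = k = sec φ (a conformal cylindrical projection has a single point scale, 1/cos φ).
Areal scale = k² = sec²φ = 1/cos²(46.8°) = 1/0.6845² = 2.134.
True area = apparent / (areal scale) = 10900 / 2.134 ≈ 5110 km².

5110 km²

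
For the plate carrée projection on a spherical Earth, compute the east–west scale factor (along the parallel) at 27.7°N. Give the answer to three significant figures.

For the equirectangular projection with φ₀ = 0 (plate carrée), h = 1 along meridians and k = sec φ along parallels.
k = 1/cos 27.7° = 1/0.8854 = 1.129.

1.13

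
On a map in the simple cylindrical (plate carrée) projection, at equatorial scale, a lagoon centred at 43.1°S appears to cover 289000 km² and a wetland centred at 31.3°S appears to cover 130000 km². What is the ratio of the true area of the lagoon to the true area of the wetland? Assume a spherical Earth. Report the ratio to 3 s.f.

1.90

On the plate carrée, areal scale = h·k = 1 × sec φ, so true area = apparent × cos φ.
True area of lagoon: 289000 × cos(43.1°) = 289000 × 0.7302 = 211000 km².
True area of wetland: 130000 × cos(31.3°) = 130000 × 0.8545 = 111100 km².
Ratio = 211000 / 111100 ≈ 1.90.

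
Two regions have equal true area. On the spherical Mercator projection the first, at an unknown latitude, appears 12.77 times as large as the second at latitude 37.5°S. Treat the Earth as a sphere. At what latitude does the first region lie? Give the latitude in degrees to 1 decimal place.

77.2°

Mercator areal scale is sec²φ, so apparent-area ratio = sec²φ₁ / sec²φ₂ = cos²φ₂ / cos²φ₁.
cos²φ₂ / cos²φ₁ = 12.77  ⇒  cos φ₁ = cos 37.5° / √12.77 = 0.7934/3.574 = 0.2220.
φ₁ = arccos(0.2220) ≈ 77.2°.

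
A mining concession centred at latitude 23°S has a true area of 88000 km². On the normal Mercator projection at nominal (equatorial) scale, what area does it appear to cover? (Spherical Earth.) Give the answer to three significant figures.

For Mercator, h = k = sec φ (a conformal cylindrical projection has a single point scale, 1/cos φ).
Areal scale = k² = sec²φ = 1/cos²(23°) = 1/0.9205² = 1.180.
Apparent area = 88000 × 1.180 ≈ 104000 km².

104000 km²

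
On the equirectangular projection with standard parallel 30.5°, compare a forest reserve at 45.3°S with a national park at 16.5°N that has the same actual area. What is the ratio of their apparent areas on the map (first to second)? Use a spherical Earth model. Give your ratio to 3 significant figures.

1.36

With standard parallel φ₀ = 30.5°, the equirectangular projection gives x = Rλ cos φ₀, y = Rφ, so h = 1 and k = cos 30.5° / cos φ.
Areal scale at 45.3°: h·k = 1.000 × 1.225 = 1.225.
Areal scale at 16.5°: h·k = 1.000 × 0.8986 = 0.8986.
Ratio = 1.225/0.8986 ≈ 1.36.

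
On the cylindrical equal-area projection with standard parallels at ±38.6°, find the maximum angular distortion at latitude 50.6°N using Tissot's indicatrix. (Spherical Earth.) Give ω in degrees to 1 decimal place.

23.7°

For cylindrical equal-area with standard parallel φ₀, h = cos φ / cos φ₀ and k = cos φ₀ / cos φ, so h·k = 1.
At 50.6°: h = 0.8122, k = 1.231; principal scales a = 1.231, b = 0.8122.
sin(ω/2) = (a − b)/(a + b) = 0.4191/2.043 = 0.2051, so ω = 2 arcsin(0.2051) ≈ 23.7°.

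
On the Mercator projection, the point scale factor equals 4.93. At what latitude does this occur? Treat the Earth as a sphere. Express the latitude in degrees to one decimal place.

Mercator scale is k = sec φ = 1/cos φ.
1/cos φ = 4.93  ⇒  cos φ = 0.2028  ⇒  φ = arccos(0.2028) ≈ 78.3°.

78.3°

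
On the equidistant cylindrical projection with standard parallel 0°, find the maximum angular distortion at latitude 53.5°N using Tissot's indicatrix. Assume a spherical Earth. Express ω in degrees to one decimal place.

29.4°

Plate carrée maps x = Rλ, y = Rφ. The meridian scale is h = 1 and the parallel scale is k = 1/cos φ = sec φ.
At 53.5°: h = 1.000, k = 1.681; principal scales a = 1.681, b = 1.000.
sin(ω/2) = (a − b)/(a + b) = 0.6812/2.681 = 0.2541, so ω = 2 arcsin(0.2541) ≈ 29.4°.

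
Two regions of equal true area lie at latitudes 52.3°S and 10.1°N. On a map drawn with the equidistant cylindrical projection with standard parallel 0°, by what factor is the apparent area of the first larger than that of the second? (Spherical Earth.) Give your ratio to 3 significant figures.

In the plate carrée (x = Rλ, y = Rφ), meridians are true-scale (h = 1) and parallels are stretched by k = sec φ.
Areal scale at 52.3°: h·k = 1.000 × 1.635 = 1.635.
Areal scale at 10.1°: h·k = 1.000 × 1.016 = 1.016.
Ratio = 1.635/1.016 ≈ 1.61.

1.61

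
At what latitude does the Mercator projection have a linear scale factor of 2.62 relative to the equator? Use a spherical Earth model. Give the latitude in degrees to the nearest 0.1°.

67.6°

Mercator scale is k = sec φ = 1/cos φ.
1/cos φ = 2.62  ⇒  cos φ = 0.3817  ⇒  φ = arccos(0.3817) ≈ 67.6°.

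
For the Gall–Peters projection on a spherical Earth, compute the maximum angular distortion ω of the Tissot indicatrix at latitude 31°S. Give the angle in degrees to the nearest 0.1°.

Gall–Peters is a cylindrical equal-area projection with standard parallels at ±45°. Cylindrical equal-area (φ₀ = 45°): h = cos φ / cos 45° along meridians, k = cos 45° / cos φ along parallels; h·k = 1.
At 31°: h = 1.212, k = 0.8249; principal scales a = 1.212, b = 0.8249.
sin(ω/2) = (a − b)/(a + b) = 0.3873/2.037 = 0.1901, so ω = 2 arcsin(0.1901) ≈ 21.9°.

21.9°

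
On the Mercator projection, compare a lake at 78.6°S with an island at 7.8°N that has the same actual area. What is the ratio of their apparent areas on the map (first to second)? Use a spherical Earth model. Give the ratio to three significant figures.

Mercator areal scale is sec²φ.
At 78.6°: sec²(78.6°) = 1/0.1977² = 25.60.
At 7.8°: sec²(7.8°) = 1/0.9907² = 1.019.
Ratio = 25.60/1.019 = cos²(7.8°)/cos²(78.6°) ≈ 25.1.

25.1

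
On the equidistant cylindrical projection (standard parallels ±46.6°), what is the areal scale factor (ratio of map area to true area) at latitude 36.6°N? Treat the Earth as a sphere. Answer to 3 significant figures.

In the equirectangular projection with standard parallel φ₀ = 46.6° (x = Rλ cos φ₀, y = Rφ), meridians are true-scale (h = 1) and the parallel scale is k = cos φ₀ / cos φ.
Areal scale = h·k = 1 × cos φ₀ / cos φ; at 36.6°, h = 1.000, k = 0.8558, so h·k = 0.8558.

0.856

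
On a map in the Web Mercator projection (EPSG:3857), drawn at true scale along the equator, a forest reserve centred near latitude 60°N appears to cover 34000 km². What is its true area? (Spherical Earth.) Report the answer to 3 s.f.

8500 km²

Mercator is conformal, so the point scale is isotropic: h = k = sec φ = 1/cos φ.
Areal scale = k² = sec²φ = 1/cos²(60°) = 1/0.5000² = 4.000.
True area = apparent / (areal scale) = 34000 / 4.000 ≈ 8500 km².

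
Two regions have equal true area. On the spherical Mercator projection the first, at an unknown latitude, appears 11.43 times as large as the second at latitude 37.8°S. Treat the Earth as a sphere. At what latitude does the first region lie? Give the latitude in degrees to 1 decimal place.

For equal true areas on Mercator, apparent areas scale as sec²φ, so the ratio is cos²φ₂ / cos²φ₁.
cos²φ₂ / cos²φ₁ = 11.43  ⇒  cos φ₁ = cos 37.8° / √11.43 = 0.7902/3.381 = 0.2337.
φ₁ = arccos(0.2337) ≈ 76.5°.

76.5°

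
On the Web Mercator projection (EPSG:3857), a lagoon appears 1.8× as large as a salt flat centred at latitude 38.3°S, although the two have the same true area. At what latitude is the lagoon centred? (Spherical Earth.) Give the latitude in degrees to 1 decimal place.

For equal true areas on Mercator, apparent areas scale as sec²φ, so the ratio is cos²φ₂ / cos²φ₁.
cos²φ₂ / cos²φ₁ = 1.8  ⇒  cos φ₁ = cos 38.3° / √1.8 = 0.7848/1.342 = 0.5849.
φ₁ = arccos(0.5849) ≈ 54.2°.

54.2°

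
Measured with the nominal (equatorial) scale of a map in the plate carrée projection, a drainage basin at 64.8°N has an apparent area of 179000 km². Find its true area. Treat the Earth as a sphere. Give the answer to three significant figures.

76200 km²

In the plate carrée (x = Rλ, y = Rφ), meridians are true-scale (h = 1) and parallels are stretched by k = sec φ.
Areal scale = h·k = 1 × sec φ; at 64.8°, h = 1.000, k = 2.349, so h·k = 2.349.
True area = apparent / (areal scale) = 179000 / 2.349 ≈ 76200 km².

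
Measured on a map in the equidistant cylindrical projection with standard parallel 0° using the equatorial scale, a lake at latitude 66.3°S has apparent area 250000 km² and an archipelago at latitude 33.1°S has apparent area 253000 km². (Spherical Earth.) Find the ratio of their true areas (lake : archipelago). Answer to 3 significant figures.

0.474

On the plate carrée, areal scale = h·k = 1 × sec φ, so true area = apparent × cos φ.
True area of lake: 250000 × cos(66.3°) = 250000 × 0.4019 = 100500 km².
True area of archipelago: 253000 × cos(33.1°) = 253000 × 0.8377 = 211900 km².
Ratio = 100500 / 211900 ≈ 0.474.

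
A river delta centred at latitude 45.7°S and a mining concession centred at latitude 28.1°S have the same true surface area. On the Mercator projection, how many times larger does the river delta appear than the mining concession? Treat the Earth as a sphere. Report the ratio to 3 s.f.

1.60

On Mercator, area is exaggerated by sec²φ = 1/cos²φ.
At 45.7°: sec²(45.7°) = 1/0.6984² = 2.050.
At 28.1°: sec²(28.1°) = 1/0.8821² = 1.285.
Ratio = 2.050/1.285 = cos²(28.1°)/cos²(45.7°) ≈ 1.60.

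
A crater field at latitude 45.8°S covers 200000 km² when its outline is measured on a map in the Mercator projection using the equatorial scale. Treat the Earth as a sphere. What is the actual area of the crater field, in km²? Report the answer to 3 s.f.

The Mercator projection is conformal; its linear scale factor is the same in every direction and equals sec φ = 1/cos φ.
Areal scale = k² = sec²φ = 1/cos²(45.8°) = 1/0.6972² = 2.057.
True area = apparent / (areal scale) = 200000 / 2.057 ≈ 97200 km².

97200 km²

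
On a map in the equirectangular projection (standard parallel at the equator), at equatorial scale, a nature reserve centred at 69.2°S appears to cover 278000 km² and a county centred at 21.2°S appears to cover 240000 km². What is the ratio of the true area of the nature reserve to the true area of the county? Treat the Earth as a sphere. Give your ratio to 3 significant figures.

0.441

Plate carrée has h = 1 and k = sec φ, giving areal scale sec φ; true area = (apparent area) · cos φ.
True area of nature reserve: 278000 × cos(69.2°) = 278000 × 0.3551 = 98720 km².
True area of county: 240000 × cos(21.2°) = 240000 × 0.9323 = 223800 km².
Ratio = 98720 / 223800 ≈ 0.441.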